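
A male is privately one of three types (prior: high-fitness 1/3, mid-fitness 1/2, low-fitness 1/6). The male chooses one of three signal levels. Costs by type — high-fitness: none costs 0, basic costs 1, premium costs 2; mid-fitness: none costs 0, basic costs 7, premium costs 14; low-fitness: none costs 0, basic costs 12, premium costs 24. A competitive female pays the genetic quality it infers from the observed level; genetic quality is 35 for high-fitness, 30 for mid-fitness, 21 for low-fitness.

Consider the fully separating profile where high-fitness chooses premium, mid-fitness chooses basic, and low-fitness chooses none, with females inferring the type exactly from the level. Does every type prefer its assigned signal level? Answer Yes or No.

Yes

Separating mating payoffs: premium → 35, basic → 30, none → 21.
high-fitness (assigned premium): none: 21 − 0 = 21; basic: 30 − 1 = 29; premium: 35 − 2 = 33. high-fitness stays.
mid-fitness (assigned basic): none: 21 − 0 = 21; basic: 30 − 7 = 23; premium: 35 − 14 = 21. mid-fitness stays.
low-fitness (assigned none): none: 21 − 0 = 21; basic: 30 − 12 = 18; premium: 35 − 24 = 11. low-fitness stays.
Every type prefers its assigned level; separation holds.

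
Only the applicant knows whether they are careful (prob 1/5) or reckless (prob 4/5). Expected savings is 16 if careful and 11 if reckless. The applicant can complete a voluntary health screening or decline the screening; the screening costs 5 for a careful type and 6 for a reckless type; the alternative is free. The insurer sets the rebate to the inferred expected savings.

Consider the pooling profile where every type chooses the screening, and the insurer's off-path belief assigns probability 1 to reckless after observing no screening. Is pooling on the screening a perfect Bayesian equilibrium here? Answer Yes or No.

No

On path, the insurer holds the prior and pays 1/5·16 + 4/5·11 = 12. Off path (no screening), believing reckless, it pays 11.
careful: the screening nets 12 − 5 = 7; no screening nets 11. careful would deviate.
reckless: the screening nets 12 − 6 = 6; no screening nets 11. reckless would deviate.
A type deviates, so pooling fails.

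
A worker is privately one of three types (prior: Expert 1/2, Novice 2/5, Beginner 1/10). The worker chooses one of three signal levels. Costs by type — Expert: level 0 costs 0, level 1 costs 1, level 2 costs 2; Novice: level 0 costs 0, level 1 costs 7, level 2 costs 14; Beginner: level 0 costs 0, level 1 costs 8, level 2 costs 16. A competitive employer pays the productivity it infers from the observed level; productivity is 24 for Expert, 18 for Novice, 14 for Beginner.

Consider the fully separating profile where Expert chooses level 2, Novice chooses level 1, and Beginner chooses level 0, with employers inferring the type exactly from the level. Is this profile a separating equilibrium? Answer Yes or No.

Separating wages: level 2 → 24, level 1 → 18, level 0 → 14.
Expert (assigned level 2): level 0: 14 − 0 = 14; level 1: 18 − 1 = 17; level 2: 24 − 2 = 22. Expert stays.
Novice (assigned level 1): level 0: 14 − 0 = 14; level 1: 18 − 7 = 11; level 2: 24 − 14 = 10. Novice prefers level 0.
Beginner (assigned level 0): level 0: 14 − 0 = 14; level 1: 18 − 8 = 10; level 2: 24 − 16 = 8. Beginner stays.
At least one type deviates; the separating profile fails.

No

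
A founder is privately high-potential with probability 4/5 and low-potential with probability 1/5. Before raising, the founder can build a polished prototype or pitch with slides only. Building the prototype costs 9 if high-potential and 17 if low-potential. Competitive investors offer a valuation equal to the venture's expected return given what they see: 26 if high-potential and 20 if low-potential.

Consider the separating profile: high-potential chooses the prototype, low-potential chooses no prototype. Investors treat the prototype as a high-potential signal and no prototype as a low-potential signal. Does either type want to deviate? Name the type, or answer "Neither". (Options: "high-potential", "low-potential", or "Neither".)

high-potential

The prototype pays 26; no prototype pays 20.
high-potential: assigned the prototype, nets 26 − 9 = 17; deviating to no prototype nets 20.
low-potential: assigned no prototype, nets 20; deviating to the prototype nets 26 − 17 = 9.
The high-potential type gains 3 by deviating.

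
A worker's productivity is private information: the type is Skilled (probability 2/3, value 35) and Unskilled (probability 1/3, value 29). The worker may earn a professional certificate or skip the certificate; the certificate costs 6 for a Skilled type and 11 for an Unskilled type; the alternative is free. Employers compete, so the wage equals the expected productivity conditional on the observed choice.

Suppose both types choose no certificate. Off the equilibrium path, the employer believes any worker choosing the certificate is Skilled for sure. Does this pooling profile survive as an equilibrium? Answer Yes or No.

On path, the employer holds the prior and pays 2/3·35 + 1/3·29 = 33. Off path (the certificate), believing Skilled, it pays 35.
Skilled: no certificate nets 33; the certificate nets 35 − 6 = 29. Skilled stays.
Unskilled: no certificate nets 33; the certificate nets 35 − 11 = 24. Unskilled stays.
No type deviates, so pooling is sustained.

Yes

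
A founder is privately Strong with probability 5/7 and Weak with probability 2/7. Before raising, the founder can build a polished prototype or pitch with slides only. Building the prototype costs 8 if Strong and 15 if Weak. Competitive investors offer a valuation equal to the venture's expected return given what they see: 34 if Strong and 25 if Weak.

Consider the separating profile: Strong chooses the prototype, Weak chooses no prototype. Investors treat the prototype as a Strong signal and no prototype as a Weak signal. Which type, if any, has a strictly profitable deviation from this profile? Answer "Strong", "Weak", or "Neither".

Neither

The prototype pays 34; no prototype pays 25.
Strong: assigned the prototype, nets 34 − 8 = 26; deviating to no prototype nets 25.
Weak: assigned no prototype, nets 25; deviating to the prototype nets 34 − 15 = 19.
Both types strictly prefer their assigned action; no profitable deviation.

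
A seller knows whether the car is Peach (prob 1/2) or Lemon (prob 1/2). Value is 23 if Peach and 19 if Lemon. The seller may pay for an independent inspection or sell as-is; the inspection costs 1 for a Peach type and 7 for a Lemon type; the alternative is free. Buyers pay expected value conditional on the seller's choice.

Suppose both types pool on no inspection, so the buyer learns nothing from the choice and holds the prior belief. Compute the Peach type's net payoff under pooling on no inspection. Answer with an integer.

21

Pooled price = 1/2·23 + 1/2·19 = 21.
Peach pays no cost for no inspection, so net payoff = 21.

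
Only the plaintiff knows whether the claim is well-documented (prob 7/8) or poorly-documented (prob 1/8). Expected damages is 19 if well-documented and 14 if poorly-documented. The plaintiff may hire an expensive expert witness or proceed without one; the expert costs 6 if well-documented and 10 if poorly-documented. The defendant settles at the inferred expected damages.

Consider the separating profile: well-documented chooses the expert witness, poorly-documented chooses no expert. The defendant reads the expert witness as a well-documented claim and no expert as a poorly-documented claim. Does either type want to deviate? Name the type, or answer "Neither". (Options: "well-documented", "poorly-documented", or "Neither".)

The expert witness pays 19; no expert pays 14.
well-documented: assigned the expert witness, nets 19 − 6 = 13; deviating to no expert nets 14.
poorly-documented: assigned no expert, nets 14; deviating to the expert witness nets 19 − 10 = 9.
The well-documented type gains 1 by deviating.

well-documented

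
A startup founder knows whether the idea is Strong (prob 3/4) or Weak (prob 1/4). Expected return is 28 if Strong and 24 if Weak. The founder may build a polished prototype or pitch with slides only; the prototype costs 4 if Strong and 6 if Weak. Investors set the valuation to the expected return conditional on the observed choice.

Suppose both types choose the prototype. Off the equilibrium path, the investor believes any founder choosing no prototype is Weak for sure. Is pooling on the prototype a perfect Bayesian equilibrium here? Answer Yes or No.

On path, the investor holds the prior and pays 3/4·28 + 1/4·24 = 27. Off path (no prototype), believing Weak, it pays 24.
Strong: the prototype nets 27 − 4 = 23; no prototype nets 24. Strong would deviate.
Weak: the prototype nets 27 − 6 = 21; no prototype nets 24. Weak would deviate.
A type deviates, so pooling fails.

No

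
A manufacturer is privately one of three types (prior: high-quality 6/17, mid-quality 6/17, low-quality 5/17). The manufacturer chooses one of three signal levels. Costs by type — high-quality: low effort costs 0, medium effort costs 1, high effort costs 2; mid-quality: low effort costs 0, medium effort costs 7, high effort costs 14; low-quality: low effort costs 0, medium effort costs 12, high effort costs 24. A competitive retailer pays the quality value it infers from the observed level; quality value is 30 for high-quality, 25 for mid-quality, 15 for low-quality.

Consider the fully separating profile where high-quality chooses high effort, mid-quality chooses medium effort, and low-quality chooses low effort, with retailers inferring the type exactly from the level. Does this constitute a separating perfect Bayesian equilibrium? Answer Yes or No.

Separating prices: high effort → 30, medium effort → 25, low effort → 15.
high-quality (assigned high effort): low effort: 15 − 0 = 15; medium effort: 25 − 1 = 24; high effort: 30 − 2 = 28. high-quality stays.
mid-quality (assigned medium effort): low effort: 15 − 0 = 15; medium effort: 25 − 7 = 18; high effort: 30 − 14 = 16. mid-quality stays.
low-quality (assigned low effort): low effort: 15 − 0 = 15; medium effort: 25 − 12 = 13; high effort: 30 − 24 = 6. low-quality stays.
Every type prefers its assigned level; separation holds.

Yes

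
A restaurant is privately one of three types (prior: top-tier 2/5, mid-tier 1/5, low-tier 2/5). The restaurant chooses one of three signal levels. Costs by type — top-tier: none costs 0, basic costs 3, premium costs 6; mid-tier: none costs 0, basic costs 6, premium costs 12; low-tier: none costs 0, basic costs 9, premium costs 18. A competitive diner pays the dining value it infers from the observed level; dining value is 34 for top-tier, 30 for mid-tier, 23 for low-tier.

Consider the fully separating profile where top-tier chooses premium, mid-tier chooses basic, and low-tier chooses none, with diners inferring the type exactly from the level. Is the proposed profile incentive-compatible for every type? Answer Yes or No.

Separating price premiums: premium → 34, basic → 30, none → 23.
top-tier (assigned premium): none: 23 − 0 = 23; basic: 30 − 3 = 27; premium: 34 − 6 = 28. top-tier stays.
mid-tier (assigned basic): none: 23 − 0 = 23; basic: 30 − 6 = 24; premium: 34 − 12 = 22. mid-tier stays.
low-tier (assigned none): none: 23 − 0 = 23; basic: 30 − 9 = 21; premium: 34 − 18 = 16. low-tier stays.
Every type prefers its assigned level; separation holds.

Yes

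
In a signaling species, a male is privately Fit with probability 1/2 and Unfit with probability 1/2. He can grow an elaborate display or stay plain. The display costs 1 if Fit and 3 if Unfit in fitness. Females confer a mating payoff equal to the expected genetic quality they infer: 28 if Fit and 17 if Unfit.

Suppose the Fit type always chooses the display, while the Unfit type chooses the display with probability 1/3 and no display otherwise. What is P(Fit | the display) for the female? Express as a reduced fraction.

3/4

P(the display) = (1/2)·1 + (1/2)·(1/3) = 2/3.
By Bayes' rule, P(Fit | the display) = (1/2) / (2/3) = 3/4.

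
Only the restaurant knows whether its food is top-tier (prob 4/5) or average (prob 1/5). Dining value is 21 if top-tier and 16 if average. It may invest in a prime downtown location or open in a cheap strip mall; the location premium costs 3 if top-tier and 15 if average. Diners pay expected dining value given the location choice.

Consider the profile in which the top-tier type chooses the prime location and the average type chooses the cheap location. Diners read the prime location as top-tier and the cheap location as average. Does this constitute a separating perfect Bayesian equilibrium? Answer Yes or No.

Under these beliefs, the prime location earns price premium 21 and the cheap location earns price premium 16.
top-tier: the prime location nets 21 − 3 = 18; the cheap location nets 16. top-tier prefers the prime location.
average: the prime location nets 21 − 15 = 6; the cheap location nets 16. average prefers the cheap location.
Neither type deviates, so the separating profile is an equilibrium.

Yes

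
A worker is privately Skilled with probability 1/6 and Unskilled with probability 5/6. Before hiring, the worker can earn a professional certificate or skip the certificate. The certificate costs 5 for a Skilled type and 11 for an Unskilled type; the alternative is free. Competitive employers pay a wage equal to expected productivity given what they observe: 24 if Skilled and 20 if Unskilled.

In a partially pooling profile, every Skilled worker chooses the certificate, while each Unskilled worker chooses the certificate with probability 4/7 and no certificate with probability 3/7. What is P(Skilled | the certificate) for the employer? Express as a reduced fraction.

7/27

P(the certificate) = (1/6)·1 + (5/6)·(4/7) = 9/14.
By Bayes' rule, P(Skilled | the certificate) = (1/6) / (9/14) = 7/27.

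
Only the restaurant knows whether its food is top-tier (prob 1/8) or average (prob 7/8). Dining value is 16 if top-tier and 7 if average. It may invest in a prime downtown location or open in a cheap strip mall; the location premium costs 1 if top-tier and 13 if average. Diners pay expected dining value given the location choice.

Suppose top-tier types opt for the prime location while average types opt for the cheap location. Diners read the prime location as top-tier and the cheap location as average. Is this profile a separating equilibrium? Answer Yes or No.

Yes

Under these beliefs, the prime location earns price premium 16 and the cheap location earns price premium 7.
top-tier: the prime location nets 16 − 1 = 15; the cheap location nets 7. top-tier prefers the prime location.
average: the prime location nets 16 − 13 = 3; the cheap location nets 7. average prefers the cheap location.
Neither type deviates, so the separating profile is an equilibrium.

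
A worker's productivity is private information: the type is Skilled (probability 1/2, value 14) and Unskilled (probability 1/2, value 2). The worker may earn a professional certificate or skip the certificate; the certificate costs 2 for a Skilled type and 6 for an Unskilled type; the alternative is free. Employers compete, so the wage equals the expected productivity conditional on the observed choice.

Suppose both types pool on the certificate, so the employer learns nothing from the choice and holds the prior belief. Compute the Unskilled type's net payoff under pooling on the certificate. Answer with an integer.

2

Pooled wage = 1/2·14 + 1/2·2 = 8.
Unskilled pays cost 6 for the certificate, so net payoff = 8 − 6 = 2.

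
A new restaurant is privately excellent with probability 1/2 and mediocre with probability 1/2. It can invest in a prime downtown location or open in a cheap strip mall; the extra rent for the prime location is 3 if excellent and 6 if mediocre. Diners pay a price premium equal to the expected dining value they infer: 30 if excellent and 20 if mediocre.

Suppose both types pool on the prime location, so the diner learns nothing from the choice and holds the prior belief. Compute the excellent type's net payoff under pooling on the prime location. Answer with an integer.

22

Pooled price premium = 1/2·30 + 1/2·20 = 25.
excellent pays cost 3 for the prime location, so net payoff = 25 − 3 = 22.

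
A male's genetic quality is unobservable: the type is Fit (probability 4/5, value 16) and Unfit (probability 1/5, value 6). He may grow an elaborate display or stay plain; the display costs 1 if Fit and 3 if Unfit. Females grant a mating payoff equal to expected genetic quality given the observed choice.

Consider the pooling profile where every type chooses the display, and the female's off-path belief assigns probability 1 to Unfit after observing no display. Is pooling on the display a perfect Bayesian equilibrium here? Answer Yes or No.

Yes

On path, the female holds the prior and pays 4/5·16 + 1/5·6 = 14. Off path (no display), believing Unfit, it pays 6.
Fit: the display nets 14 − 1 = 13; no display nets 6. Fit stays.
Unfit: the display nets 14 − 3 = 11; no display nets 6. Unfit stays.
No type deviates, so pooling is sustained.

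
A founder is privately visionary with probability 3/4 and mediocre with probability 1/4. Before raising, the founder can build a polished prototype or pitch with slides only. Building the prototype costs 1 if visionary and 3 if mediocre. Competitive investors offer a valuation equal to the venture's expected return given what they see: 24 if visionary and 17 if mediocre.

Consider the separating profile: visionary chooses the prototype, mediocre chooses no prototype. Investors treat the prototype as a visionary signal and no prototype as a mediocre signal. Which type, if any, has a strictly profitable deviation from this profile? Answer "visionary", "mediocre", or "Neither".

mediocre

The prototype pays 24; no prototype pays 17.
visionary: assigned the prototype, nets 24 − 1 = 23; deviating to no prototype nets 17.
mediocre: assigned no prototype, nets 17; deviating to the prototype nets 24 − 3 = 21.
The mediocre type gains 4 by deviating.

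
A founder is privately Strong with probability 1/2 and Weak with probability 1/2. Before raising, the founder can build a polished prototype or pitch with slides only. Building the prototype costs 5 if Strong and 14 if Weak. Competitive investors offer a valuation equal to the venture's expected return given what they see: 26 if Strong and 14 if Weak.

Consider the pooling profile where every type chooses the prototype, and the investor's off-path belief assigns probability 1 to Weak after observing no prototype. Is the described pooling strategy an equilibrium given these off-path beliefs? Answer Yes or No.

No

On path, the investor holds the prior and pays 1/2·26 + 1/2·14 = 20. Off path (no prototype), believing Weak, it pays 14.
Strong: the prototype nets 20 − 5 = 15; no prototype nets 14. Strong stays.
Weak: the prototype nets 20 − 14 = 6; no prototype nets 14. Weak would deviate.
A type deviates, so pooling fails.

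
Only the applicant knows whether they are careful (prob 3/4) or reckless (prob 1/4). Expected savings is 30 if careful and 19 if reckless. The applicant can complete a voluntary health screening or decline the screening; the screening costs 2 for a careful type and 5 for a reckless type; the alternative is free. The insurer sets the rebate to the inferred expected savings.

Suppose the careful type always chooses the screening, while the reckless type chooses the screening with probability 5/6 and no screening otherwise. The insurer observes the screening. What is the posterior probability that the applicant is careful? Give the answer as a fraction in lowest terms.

P(the screening) = (3/4)·1 + (1/4)·(5/6) = 23/24.
By Bayes' rule, P(careful | the screening) = (3/4) / (23/24) = 18/23.

18/23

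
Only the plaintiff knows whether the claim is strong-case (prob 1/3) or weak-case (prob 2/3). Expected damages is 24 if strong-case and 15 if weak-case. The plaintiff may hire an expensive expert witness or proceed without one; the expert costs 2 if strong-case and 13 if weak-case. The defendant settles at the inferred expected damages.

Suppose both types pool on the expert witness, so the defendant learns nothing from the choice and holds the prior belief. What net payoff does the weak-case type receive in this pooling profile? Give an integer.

Pooled settlement = 1/3·24 + 2/3·15 = 18.
weak-case pays cost 13 for the expert witness, so net payoff = 18 − 13 = 5.

5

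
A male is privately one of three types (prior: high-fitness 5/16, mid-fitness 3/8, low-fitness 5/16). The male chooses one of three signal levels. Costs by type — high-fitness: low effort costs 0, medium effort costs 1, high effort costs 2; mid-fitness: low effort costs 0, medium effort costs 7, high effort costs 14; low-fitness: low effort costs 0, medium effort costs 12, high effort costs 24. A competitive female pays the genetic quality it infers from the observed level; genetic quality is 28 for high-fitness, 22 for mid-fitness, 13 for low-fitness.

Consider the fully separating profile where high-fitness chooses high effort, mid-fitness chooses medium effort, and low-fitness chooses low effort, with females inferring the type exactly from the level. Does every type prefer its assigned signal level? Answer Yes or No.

Yes

Separating mating payoffs: high effort → 28, medium effort → 22, low effort → 13.
high-fitness (assigned high effort): low effort: 13 − 0 = 13; medium effort: 22 − 1 = 21; high effort: 28 − 2 = 26. high-fitness stays.
mid-fitness (assigned medium effort): low effort: 13 − 0 = 13; medium effort: 22 − 7 = 15; high effort: 28 − 14 = 14. mid-fitness stays.
low-fitness (assigned low effort): low effort: 13 − 0 = 13; medium effort: 22 − 12 = 10; high effort: 28 − 24 = 4. low-fitness stays.
Every type prefers its assigned level; separation holds.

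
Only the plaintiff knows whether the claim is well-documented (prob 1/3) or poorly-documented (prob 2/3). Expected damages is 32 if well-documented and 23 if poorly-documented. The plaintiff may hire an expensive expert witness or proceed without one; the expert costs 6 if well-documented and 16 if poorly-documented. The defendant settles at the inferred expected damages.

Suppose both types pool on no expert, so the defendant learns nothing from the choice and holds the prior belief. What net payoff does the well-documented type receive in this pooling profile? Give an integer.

Pooled settlement = 1/3·32 + 2/3·23 = 26.
well-documented pays no cost for no expert, so net payoff = 26.

26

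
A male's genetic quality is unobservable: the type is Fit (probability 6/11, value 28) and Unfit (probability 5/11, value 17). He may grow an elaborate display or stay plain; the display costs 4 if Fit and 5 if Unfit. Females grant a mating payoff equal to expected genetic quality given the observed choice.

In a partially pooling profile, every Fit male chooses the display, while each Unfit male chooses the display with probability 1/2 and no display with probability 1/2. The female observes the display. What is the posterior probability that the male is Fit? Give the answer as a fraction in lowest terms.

12/17

P(the display) = (6/11)·1 + (5/11)·(1/2) = 17/22.
By Bayes' rule, P(Fit | the display) = (6/11) / (17/22) = 12/17.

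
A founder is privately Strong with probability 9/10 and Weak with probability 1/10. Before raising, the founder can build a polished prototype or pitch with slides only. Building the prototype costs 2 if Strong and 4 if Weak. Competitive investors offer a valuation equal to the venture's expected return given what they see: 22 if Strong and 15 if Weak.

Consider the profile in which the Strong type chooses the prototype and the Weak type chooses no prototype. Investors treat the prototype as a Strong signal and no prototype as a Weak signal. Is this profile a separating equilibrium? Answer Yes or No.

No

Under these beliefs, the prototype earns valuation 22 and no prototype earns valuation 15.
Strong: the prototype nets 22 − 2 = 20; no prototype nets 15. Strong prefers the prototype.
Weak: the prototype nets 22 − 4 = 18; no prototype nets 15. Weak would deviate to the prototype.
Weak has a profitable deviation, so the profile is not an equilibrium.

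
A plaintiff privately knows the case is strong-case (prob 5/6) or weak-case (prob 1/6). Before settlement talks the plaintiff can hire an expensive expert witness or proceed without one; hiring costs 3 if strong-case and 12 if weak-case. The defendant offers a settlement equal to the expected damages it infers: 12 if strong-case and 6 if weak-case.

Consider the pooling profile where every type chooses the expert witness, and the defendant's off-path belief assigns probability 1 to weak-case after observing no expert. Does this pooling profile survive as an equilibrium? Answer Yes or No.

No

On path, the defendant holds the prior and pays 5/6·12 + 1/6·6 = 11. Off path (no expert), believing weak-case, it pays 6.
strong-case: the expert witness nets 11 − 3 = 8; no expert nets 6. strong-case stays.
weak-case: the expert witness nets 11 − 12 = -1; no expert nets 6. weak-case would deviate.
A type deviates, so pooling fails.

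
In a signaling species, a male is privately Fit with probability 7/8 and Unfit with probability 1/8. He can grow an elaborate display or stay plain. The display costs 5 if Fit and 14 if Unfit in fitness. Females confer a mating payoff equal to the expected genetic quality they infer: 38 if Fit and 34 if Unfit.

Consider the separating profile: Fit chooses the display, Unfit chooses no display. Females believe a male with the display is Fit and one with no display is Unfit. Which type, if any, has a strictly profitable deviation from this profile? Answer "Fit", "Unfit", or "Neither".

Fit

The display pays 38; no display pays 34.
Fit: assigned the display, nets 38 − 5 = 33; deviating to no display nets 34.
Unfit: assigned no display, nets 34; deviating to the display nets 38 − 14 = 24.
The Fit type gains 1 by deviating.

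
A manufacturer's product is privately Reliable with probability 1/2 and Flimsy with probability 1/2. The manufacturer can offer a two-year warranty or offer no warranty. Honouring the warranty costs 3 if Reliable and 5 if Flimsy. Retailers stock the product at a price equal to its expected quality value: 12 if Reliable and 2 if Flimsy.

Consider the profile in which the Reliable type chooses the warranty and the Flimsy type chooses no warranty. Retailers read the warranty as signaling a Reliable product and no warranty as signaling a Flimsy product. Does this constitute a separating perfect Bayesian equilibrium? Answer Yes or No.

No

Under these beliefs, the warranty earns price 12 and no warranty earns price 2.
Reliable: the warranty nets 12 − 3 = 9; no warranty nets 2. Reliable prefers the warranty.
Flimsy: the warranty nets 12 − 5 = 7; no warranty nets 2. Flimsy would deviate to the warranty.
Flimsy has a profitable deviation, so the profile is not an equilibrium.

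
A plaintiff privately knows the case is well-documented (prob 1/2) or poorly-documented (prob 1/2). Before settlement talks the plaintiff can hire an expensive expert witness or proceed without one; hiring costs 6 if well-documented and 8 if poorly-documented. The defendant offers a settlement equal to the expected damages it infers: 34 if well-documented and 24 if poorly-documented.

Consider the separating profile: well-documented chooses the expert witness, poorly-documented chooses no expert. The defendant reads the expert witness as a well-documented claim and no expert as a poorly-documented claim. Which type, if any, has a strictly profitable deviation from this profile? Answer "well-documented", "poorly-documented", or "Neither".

poorly-documented

The expert witness pays 34; no expert pays 24.
well-documented: assigned the expert witness, nets 34 − 6 = 28; deviating to no expert nets 24.
poorly-documented: assigned no expert, nets 24; deviating to the expert witness nets 34 − 8 = 26.
The poorly-documented type gains 2 by deviating.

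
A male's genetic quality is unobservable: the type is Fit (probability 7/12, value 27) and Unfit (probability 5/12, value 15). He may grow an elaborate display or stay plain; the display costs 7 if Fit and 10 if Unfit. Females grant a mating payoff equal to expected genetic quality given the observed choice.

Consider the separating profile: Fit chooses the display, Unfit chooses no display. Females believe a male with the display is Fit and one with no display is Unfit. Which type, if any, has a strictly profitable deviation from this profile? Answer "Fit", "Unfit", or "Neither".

Unfit

The display pays 27; no display pays 15.
Fit: assigned the display, nets 27 − 7 = 20; deviating to no display nets 15.
Unfit: assigned no display, nets 15; deviating to the display nets 27 − 10 = 17.
The Unfit type gains 2 by deviating.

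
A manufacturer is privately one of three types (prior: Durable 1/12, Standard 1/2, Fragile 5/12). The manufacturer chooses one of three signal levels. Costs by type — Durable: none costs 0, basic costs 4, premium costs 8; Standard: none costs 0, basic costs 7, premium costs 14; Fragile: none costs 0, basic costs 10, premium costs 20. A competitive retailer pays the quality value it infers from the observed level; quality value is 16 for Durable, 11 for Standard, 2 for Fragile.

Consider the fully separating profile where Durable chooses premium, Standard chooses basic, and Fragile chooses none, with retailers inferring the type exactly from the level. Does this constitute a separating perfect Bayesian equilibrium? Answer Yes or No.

Yes

Separating prices: premium → 16, basic → 11, none → 2.
Durable (assigned premium): none: 2 − 0 = 2; basic: 11 − 4 = 7; premium: 16 − 8 = 8. Durable stays.
Standard (assigned basic): none: 2 − 0 = 2; basic: 11 − 7 = 4; premium: 16 − 14 = 2. Standard stays.
Fragile (assigned none): none: 2 − 0 = 2; basic: 11 − 10 = 1; premium: 16 − 20 = -4. Fragile stays.
Every type prefers its assigned level; separation holds.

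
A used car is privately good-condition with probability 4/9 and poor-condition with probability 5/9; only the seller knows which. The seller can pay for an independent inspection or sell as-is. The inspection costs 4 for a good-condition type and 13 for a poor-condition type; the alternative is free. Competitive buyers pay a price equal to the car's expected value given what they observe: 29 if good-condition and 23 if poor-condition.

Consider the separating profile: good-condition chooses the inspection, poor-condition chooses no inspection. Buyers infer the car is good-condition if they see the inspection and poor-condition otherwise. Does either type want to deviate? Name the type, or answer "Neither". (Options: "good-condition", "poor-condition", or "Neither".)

Neither

The inspection pays 29; no inspection pays 23.
good-condition: assigned the inspection, nets 29 − 4 = 25; deviating to no inspection nets 23.
poor-condition: assigned no inspection, nets 23; deviating to the inspection nets 29 − 13 = 16.
Both types strictly prefer their assigned action; no profitable deviation.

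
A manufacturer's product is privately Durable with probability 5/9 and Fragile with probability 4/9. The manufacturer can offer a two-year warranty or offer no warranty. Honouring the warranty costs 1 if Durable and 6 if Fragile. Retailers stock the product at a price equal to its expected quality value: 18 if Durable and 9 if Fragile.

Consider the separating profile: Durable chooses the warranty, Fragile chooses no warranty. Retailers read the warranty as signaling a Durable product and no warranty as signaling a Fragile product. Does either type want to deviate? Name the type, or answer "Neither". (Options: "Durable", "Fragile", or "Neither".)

The warranty pays 18; no warranty pays 9.
Durable: assigned the warranty, nets 18 − 1 = 17; deviating to no warranty nets 9.
Fragile: assigned no warranty, nets 9; deviating to the warranty nets 18 − 6 = 12.
The Fragile type gains 3 by deviating.

Fragile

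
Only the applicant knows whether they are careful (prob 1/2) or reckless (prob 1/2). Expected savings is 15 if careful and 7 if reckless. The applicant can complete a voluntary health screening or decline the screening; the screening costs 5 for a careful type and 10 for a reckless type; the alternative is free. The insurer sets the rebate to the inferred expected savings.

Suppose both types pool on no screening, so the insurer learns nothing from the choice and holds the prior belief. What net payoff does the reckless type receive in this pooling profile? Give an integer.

Pooled rebate = 1/2·15 + 1/2·7 = 11.
reckless pays no cost for no screening, so net payoff = 11.

11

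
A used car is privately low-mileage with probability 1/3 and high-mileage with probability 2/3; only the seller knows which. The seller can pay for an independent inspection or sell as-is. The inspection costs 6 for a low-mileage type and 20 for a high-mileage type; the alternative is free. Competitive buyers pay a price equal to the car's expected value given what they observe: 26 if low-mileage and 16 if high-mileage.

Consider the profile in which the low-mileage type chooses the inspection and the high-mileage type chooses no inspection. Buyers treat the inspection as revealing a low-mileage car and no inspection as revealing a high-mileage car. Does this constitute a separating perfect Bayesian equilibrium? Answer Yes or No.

Under these beliefs, the inspection earns price 26 and no inspection earns price 16.
low-mileage: the inspection nets 26 − 6 = 20; no inspection nets 16. low-mileage prefers the inspection.
high-mileage: the inspection nets 26 − 20 = 6; no inspection nets 16. high-mileage prefers no inspection.
Neither type deviates, so the separating profile is an equilibrium.

Yes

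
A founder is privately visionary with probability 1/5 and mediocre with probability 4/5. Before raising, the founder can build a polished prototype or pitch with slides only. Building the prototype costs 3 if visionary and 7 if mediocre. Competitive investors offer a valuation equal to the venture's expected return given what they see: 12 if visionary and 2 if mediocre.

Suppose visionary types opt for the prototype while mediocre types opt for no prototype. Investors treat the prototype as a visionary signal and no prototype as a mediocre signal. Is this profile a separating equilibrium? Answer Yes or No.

Under these beliefs, the prototype earns valuation 12 and no prototype earns valuation 2.
visionary: the prototype nets 12 − 3 = 9; no prototype nets 2. visionary prefers the prototype.
mediocre: the prototype nets 12 − 7 = 5; no prototype nets 2. mediocre would deviate to the prototype.
mediocre has a profitable deviation, so the profile is not an equilibrium.

No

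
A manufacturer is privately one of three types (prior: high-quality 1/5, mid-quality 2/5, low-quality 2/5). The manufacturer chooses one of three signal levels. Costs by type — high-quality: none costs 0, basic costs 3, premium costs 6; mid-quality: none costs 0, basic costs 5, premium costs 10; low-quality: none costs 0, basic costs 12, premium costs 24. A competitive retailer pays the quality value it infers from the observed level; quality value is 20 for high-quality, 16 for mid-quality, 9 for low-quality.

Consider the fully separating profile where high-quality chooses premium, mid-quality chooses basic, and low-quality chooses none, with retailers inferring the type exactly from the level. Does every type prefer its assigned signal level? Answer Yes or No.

Yes

Separating prices: premium → 20, basic → 16, none → 9.
high-quality (assigned premium): none: 9 − 0 = 9; basic: 16 − 3 = 13; premium: 20 − 6 = 14. high-quality stays.
mid-quality (assigned basic): none: 9 − 0 = 9; basic: 16 − 5 = 11; premium: 20 − 10 = 10. mid-quality stays.
low-quality (assigned none): none: 9 − 0 = 9; basic: 16 − 12 = 4; premium: 20 − 24 = -4. low-quality stays.
Every type prefers its assigned level; separation holds.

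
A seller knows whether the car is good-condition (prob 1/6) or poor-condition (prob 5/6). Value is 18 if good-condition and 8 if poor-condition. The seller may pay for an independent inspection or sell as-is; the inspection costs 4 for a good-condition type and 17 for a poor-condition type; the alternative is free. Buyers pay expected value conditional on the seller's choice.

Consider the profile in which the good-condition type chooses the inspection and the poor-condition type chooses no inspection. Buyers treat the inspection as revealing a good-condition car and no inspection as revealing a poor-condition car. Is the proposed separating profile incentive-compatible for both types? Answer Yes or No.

Yes

Under these beliefs, the inspection earns price 18 and no inspection earns price 8.
good-condition: the inspection nets 18 − 4 = 14; no inspection nets 8. good-condition prefers the inspection.
poor-condition: the inspection nets 18 − 17 = 1; no inspection nets 8. poor-condition prefers no inspection.
Neither type deviates, so the separating profile is an equilibrium.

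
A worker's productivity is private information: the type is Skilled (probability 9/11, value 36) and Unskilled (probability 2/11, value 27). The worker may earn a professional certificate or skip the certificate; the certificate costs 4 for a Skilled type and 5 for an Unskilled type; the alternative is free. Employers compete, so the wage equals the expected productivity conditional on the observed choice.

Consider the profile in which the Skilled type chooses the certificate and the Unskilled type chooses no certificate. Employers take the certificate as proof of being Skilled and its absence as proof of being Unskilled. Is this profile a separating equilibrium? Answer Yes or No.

Under these beliefs, the certificate earns wage 36 and no certificate earns wage 27.
Skilled: the certificate nets 36 − 4 = 32; no certificate nets 27. Skilled prefers the certificate.
Unskilled: the certificate nets 36 − 5 = 31; no certificate nets 27. Unskilled would deviate to the certificate.
Unskilled has a profitable deviation, so the profile is not an equilibrium.

No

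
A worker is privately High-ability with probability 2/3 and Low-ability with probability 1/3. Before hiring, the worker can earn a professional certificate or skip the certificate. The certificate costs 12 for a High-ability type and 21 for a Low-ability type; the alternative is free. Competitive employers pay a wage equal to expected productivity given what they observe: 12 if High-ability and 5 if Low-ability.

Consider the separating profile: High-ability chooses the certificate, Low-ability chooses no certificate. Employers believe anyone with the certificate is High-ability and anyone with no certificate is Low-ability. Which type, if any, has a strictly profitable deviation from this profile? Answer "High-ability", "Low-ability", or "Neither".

The certificate pays 12; no certificate pays 5.
High-ability: assigned the certificate, nets 12 − 12 = 0; deviating to no certificate nets 5.
Low-ability: assigned no certificate, nets 5; deviating to the certificate nets 12 − 21 = -9.
The High-ability type gains 5 by deviating.

High-ability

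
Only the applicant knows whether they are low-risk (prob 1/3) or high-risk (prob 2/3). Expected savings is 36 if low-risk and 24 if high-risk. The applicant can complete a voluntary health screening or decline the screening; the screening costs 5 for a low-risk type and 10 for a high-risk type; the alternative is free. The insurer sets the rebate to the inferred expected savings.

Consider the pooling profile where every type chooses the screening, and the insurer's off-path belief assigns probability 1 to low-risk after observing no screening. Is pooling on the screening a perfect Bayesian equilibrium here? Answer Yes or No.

On path, the insurer holds the prior and pays 1/3·36 + 2/3·24 = 28. Off path (no screening), believing low-risk, it pays 36.
low-risk: the screening nets 28 − 5 = 23; no screening nets 36. low-risk would deviate.
high-risk: the screening nets 28 − 10 = 18; no screening nets 36. high-risk would deviate.
A type deviates, so pooling fails.

No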